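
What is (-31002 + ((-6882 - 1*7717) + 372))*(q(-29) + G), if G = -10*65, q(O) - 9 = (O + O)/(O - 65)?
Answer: 1361302442/47 ≈ 2.8964e+7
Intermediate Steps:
q(O) = 9 + 2*O/(-65 + O) (q(O) = 9 + (O + O)/(O - 65) = 9 + (2*O)/(-65 + O) = 9 + 2*O/(-65 + O))
G = -650
(-31002 + ((-6882 - 1*7717) + 372))*(q(-29) + G) = (-31002 + ((-6882 - 1*7717) + 372))*((-585 + 11*(-29))/(-65 - 29) - 650) = (-31002 + ((-6882 - 7717) + 372))*((-585 - 319)/(-94) - 650) = (-31002 + (-14599 + 372))*(-1/94*(-904) - 650) = (-31002 - 14227)*(452/47 - 650) = -45229*(-30098/47) = 1361302442/47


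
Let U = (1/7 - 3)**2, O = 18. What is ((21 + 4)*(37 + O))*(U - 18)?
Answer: -662750/49 ≈ -13526.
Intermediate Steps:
U = 400/49 (U = (1/7 - 3)**2 = (-20/7)**2 = 400/49 ≈ 8.1633)
((21 + 4)*(37 + O))*(U - 18) = ((21 + 4)*(37 + 18))*(400/49 - 18) = (25*55)*(-482/49) = 1375*(-482/49) = -662750/49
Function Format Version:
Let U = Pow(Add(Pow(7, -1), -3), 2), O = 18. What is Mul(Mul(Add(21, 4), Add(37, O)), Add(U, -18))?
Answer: Rational(-662750, 49) ≈ -13526.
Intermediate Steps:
U = Rational(400, 49) (U = Pow(Add(Rational(1, 7), -3), 2) = Pow(Rational(-20, 7), 2) = Rational(400, 49) ≈ 8.1633)
Mul(Mul(Add(21, 4), Add(37, O)), Add(U, -18)) = Mul(Mul(Add(21, 4), Add(37, 18)), Add(Rational(400, 49), -18)) = Mul(Mul(25, 55), Rational(-482, 49)) = Mul(1375, Rational(-482, 49)) = Rational(-662750, 49)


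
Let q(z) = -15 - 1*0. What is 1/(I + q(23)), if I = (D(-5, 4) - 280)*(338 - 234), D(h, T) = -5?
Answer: -1/29655 ≈ -3.3721e-5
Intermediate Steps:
q(z) = -15 (q(z) = -15 + 0 = -15)
I = -29640 (I = (-5 - 280)*(338 - 234) = -285*104 = -29640)
1/(I + q(23)) = 1/(-29640 - 15) = 1/(-29655) = -1/29655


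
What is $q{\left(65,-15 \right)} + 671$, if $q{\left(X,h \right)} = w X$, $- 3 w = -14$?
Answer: $\frac{2923}{3} \approx 974.33$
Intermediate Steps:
$w = \frac{14}{3}$ ($w = \left(- \frac{1}{3}\right) \left(-14\right) = \frac{14}{3} \approx 4.6667$)
$q{\left(X,h \right)} = \frac{14 X}{3}$
$q{\left(65,-15 \right)} + 671 = \frac{14}{3} \cdot 65 + 671 = \frac{910}{3} + 671 = \frac{2923}{3}$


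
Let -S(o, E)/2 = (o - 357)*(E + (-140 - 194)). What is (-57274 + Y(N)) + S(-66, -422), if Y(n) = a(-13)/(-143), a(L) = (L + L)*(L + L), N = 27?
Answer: -7665402/11 ≈ -6.9686e+5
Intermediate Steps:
a(L) = 4*L² (a(L) = (2*L)*(2*L) = 4*L²)
Y(n) = -52/11 (Y(n) = (4*(-13)²)/(-143) = (4*169)*(-1/143) = 676*(-1/143) = -52/11)
S(o, E) = -2*(-357 + o)*(-334 + E) (S(o, E) = -2*(o - 357)*(E + (-140 - 194)) = -2*(-357 + o)*(E - 334) = -2*(-357 + o)*(-334 + E))
(-57274 + Y(N)) + S(-66, -422) = (-57274 - 52/11) + (-238476 + 668*(-66) + 714*(-422) - 2*(-422)*(-66)) = -630066/11 + (-238476 - 44088 - 301308 - 55704) = -630066/11 - 639576 = -7665402/11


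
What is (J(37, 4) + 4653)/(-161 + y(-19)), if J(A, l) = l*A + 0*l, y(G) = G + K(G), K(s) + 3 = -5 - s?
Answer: -4801/169 ≈ -28.408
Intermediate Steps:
K(s) = -8 - s (K(s) = -3 + (-5 - s) = -8 - s)
y(G) = -8 (y(G) = G + (-8 - G) = -8)
J(A, l) = A*l (J(A, l) = A*l + 0 = A*l)
(J(37, 4) + 4653)/(-161 + y(-19)) = (37*4 + 4653)/(-161 - 8) = (148 + 4653)/(-169) = 4801*(-1/169) = -4801/169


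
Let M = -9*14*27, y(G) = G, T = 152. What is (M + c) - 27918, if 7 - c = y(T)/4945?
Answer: -154842937/4945 ≈ -31313.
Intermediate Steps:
M = -3402 (M = -126*27 = -3402)
c = 34463/4945 (c = 7 - 152/4945 = 34463/4945 ≈ 6.9693)
(M + c) - 27918 = (-3402 + 34463/4945) - 27918 = -16788427/4945 - 27918 = -154842937/4945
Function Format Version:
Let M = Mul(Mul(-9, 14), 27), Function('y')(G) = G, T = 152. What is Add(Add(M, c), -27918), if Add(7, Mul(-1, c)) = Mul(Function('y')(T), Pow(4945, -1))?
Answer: Rational(-154842937, 4945) ≈ -31313.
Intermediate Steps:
M = -3402 (M = Mul(-126, 27) = -3402)
c = Rational(34463, 4945) (c = Add(7, Mul(-1, Mul(152, Pow(4945, -1)))) = Add(7, Mul(-1, Mul(152, Rational(1, 4945)))) = Add(7, Mul(-1, Rational(152, 4945))) = Add(7, Rational(-152, 4945)) = Rational(34463, 4945) ≈ 6.9693)
Add(Add(M, c), -27918) = Add(Add(-3402, Rational(34463, 4945)), -27918) = Add(Rational(-16788427, 4945), -27918) = Rational(-154842937, 4945)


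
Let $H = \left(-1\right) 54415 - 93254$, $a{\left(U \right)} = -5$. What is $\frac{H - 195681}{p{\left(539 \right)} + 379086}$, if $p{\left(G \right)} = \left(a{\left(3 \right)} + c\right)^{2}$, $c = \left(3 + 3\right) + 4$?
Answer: $- \frac{343350}{379111} \approx -0.90567$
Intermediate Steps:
$c = 10$ ($c = 6 + 4 = 10$)
$H = -147669$ ($H = -54415 - 93254 = -147669$)
$p{\left(G \right)} = 25$ ($p{\left(G \right)} = \left(-5 + 10\right)^{2} = 5^{2} = 25$)
$\frac{H - 195681}{p{\left(539 \right)} + 379086} = \frac{-147669 - 195681}{25 + 379086} = - \frac{343350}{379111}$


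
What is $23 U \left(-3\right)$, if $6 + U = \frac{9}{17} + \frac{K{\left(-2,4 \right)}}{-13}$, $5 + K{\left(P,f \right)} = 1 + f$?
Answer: $\frac{6417}{17} \approx 377.47$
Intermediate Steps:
$K{\left(P,f \right)} = -4 + f$ ($K{\left(P,f \right)} = -5 + \left(1 + f\right) = -4 + f$)
$U = - \frac{93}{17}$ ($U = -6 + \left(\frac{9}{17} + \frac{-4 + 4}{-13}\right) = -6 + \left(9 \cdot \frac{1}{17} + 0 \left(- \frac{1}{13}\right)\right) = -6 + \left(\frac{9}{17} + 0\right) = -6 + \frac{9}{17} = - \frac{93}{17} \approx -5.4706$)
$23 U \left(-3\right) = 23 \left(- \frac{93}{17}\right) \left(-3\right) = \left(- \frac{2139}{17}\right) \left(-3\right) = \frac{6417}{17}$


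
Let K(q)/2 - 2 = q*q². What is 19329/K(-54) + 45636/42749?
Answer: 13545576243/13462686076 ≈ 1.0062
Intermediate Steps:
K(q) = 4 + 2*q³ (K(q) = 4 + 2*(q*q²) = 4 + 2*q³)
19329/K(-54) + 45636/42749 = 19329/(4 + 2*(-54)³) + 45636/42749 = 19329/(4 + 2*(-157464)) + 45636*(1/42749) = 19329/(4 - 314928) + 45636/42749 = 19329/(-314924) + 45636/42749 = 19329*(-1/314924) + 45636/42749 = -19329/314924 + 45636/42749 = 13545576243/13462686076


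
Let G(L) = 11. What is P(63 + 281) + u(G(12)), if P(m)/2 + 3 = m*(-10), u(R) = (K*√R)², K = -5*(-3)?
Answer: -4411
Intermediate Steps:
K = 15
u(R) = 225*R (u(R) = (15*√R)² = 225*R)
P(m) = -6 - 20*m (P(m) = -6 + 2*(m*(-10)) = -6 + 2*(-10*m) = -6 - 20*m)
P(63 + 281) + u(G(12)) = (-6 - 20*(63 + 281)) + 225*11 = (-6 - 20*344) + 2475 = (-6 - 6880) + 2475 = -6886 + 2475 = -4411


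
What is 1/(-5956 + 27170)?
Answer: 1/21214 ≈ 4.7139e-5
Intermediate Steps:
1/(-5956 + 27170) = 1/21214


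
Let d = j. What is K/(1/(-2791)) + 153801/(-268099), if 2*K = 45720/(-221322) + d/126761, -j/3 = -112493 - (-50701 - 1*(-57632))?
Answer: -4583711001599456205/1253586153343693 ≈ -3656.5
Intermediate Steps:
j = 358272 (j = -3*(-112493 - (-50701 - 1*(-57632))) = -3*(-112493 - (-50701 + 57632)) = -3*(-112493 - 1*6931) = -3*(-112493 - 6931) = -3*(-119424) = 358272)
d = 358272
K = 6124830222/4675833007 (K = (45720/(-221322) + 358272/126761)/2 = (45720*(-1/221322) + 358272*(1/126761))/2 = (-7620/36887 + 358272/126761)/2 = (1/2)*(12249660444/4675833007) = 6124830222/4675833007 ≈ 1.3099)
K/(1/(-2791)) + 153801/(-268099) = 6124830222/(4675833007*(1/(-2791))) + 153801/(-268099) = 6124830222/(4675833007*(-1/2791)) + 153801*(-1/268099) = (6124830222/4675833007)*(-2791) - 153801/268099 = -17094401149602/4675833007 - 153801/268099 = -4583711001599456205/1253586153343693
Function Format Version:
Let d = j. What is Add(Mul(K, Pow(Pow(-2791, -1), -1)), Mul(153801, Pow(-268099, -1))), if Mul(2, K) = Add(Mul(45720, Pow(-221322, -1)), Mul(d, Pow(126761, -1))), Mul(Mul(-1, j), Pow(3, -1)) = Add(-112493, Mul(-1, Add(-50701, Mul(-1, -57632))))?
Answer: Rational(-4583711001599456205, 1253586153343693) ≈ -3656.5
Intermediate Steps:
j = 358272 (j = Mul(-3, Add(-112493, Mul(-1, Add(-50701, Mul(-1, -57632))))) = Mul(-3, Add(-112493, Mul(-1, Add(-50701, 57632)))) = Mul(-3, Add(-112493, Mul(-1, 6931))) = Mul(-3, Add(-112493, -6931)) = Mul(-3, -119424) = 358272)
d = 358272
K = Rational(6124830222, 4675833007) (K = Mul(Rational(1, 2), Add(Mul(45720, Pow(-221322, -1)), Mul(358272, Pow(126761, -1)))) = Mul(Rational(1, 2), Add(Mul(45720, Rational(-1, 221322)), Mul(358272, Rational(1, 126761)))) = Mul(Rational(1, 2), Add(Rational(-7620, 36887), Rational(358272, 126761))) = Mul(Rational(1, 2), Rational(12249660444, 4675833007)) = Rational(6124830222, 4675833007) ≈ 1.3099)
Add(Mul(K, Pow(Pow(-2791, -1), -1)), Mul(153801, Pow(-268099, -1))) = Add(Mul(Rational(6124830222, 4675833007), Pow(Pow(-2791, -1), -1)), Mul(153801, Pow(-268099, -1))) = Add(Mul(Rational(6124830222, 4675833007), Pow(Rational(-1, 2791), -1)), Mul(153801, Rational(-1, 268099))) = Add(Mul(Rational(6124830222, 4675833007), -2791), Rational(-153801, 268099)) = Add(Rational(-17094401149602, 4675833007), Rational(-153801, 268099)) = Rational(-4583711001599456205, 1253586153343693)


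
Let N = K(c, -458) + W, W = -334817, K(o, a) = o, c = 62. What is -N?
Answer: 334755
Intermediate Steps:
N = -334755 (N = 62 - 334817 = -334755)
-N = -1*(-334755) = 334755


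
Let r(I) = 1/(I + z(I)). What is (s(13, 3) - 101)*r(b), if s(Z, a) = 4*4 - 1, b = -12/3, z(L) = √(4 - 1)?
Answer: 344/13 + 86*√3/13 ≈ 37.920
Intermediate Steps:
z(L) = √3
b = -4 (b = -12*⅓ = -4)
r(I) = 1/(I + √3)
s(Z, a) = 15 (s(Z, a) = 16 - 1 = 15)
(s(13, 3) - 101)*r(b) = (15 - 101)/(-4 + √3) = -86/(-4 + √3)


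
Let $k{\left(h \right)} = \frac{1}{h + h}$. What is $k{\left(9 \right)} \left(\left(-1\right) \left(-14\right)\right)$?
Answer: $\frac{7}{9} \approx 0.77778$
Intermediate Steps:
$k{\left(h \right)} = \frac{1}{2 h}$
$k{\left(9 \right)} \left(\left(-1\right) \left(-14\right)\right) = \frac{1}{2 \cdot 9} \left(\left(-1\right) \left(-14\right)\right) = \frac{1}{2} \cdot \frac{1}{9} \cdot 14 = \frac{1}{18} \cdot 14 = \frac{7}{9}$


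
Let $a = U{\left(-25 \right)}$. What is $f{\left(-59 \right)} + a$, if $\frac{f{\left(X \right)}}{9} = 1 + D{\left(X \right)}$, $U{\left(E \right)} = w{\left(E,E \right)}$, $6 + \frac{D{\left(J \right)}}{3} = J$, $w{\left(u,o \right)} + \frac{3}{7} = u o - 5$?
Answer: $- \frac{7885}{7} \approx -1126.4$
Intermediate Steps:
$w{\left(u,o \right)} = - \frac{38}{7} + o u$ ($w{\left(u,o \right)} = - \frac{3}{7} + \left(u o - 5\right) = - \frac{3}{7} + \left(o u - 5\right) = - \frac{3}{7} + \left(-5 + o u\right) = - \frac{38}{7} + o u$)
$D{\left(J \right)} = -18 + 3 J$
$U{\left(E \right)} = - \frac{38}{7} + E^{2}$ ($U{\left(E \right)} = - \frac{38}{7} + E E = - \frac{38}{7} + E^{2}$)
$f{\left(X \right)} = -153 + 27 X$ ($f{\left(X \right)} = 9 \left(1 + \left(-18 + 3 X\right)\right) = 9 \left(-17 + 3 X\right) = -153 + 27 X$)
$a = \frac{4337}{7}$ ($a = - \frac{38}{7} + \left(-25\right)^{2} = - \frac{38}{7} + 625 = \frac{4337}{7} \approx 619.57$)
$f{\left(-59 \right)} + a = \left(-153 + 27 \left(-59\right)\right) + \frac{4337}{7} = \left(-153 - 1593\right) + \frac{4337}{7} = -1746 + \frac{4337}{7} = - \frac{7885}{7}$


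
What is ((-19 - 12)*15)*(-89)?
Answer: 41385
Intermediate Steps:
((-19 - 12)*15)*(-89) = -31*15*(-89) = -465*(-89) = 41385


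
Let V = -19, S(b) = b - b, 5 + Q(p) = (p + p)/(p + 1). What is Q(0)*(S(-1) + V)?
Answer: 95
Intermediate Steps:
Q(p) = -5 + 2*p/(1 + p) (Q(p) = -5 + (p + p)/(p + 1) = -5 + (2*p)/(1 + p) = -5 + 2*p/(1 + p))
S(b) = 0
Q(0)*(S(-1) + V) = ((-5 - 3*0)/(1 + 0))*(0 - 19) = ((-5 + 0)/1)*(-19) = (1*(-5))*(-19) = -5*(-19) = 95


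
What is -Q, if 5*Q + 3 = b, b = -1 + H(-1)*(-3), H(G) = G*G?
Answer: 7/5 ≈ 1.4000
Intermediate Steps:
H(G) = G**2
b = -4 (b = -1 + (-1)**2*(-3) = -1 + 1*(-3) = -1 - 3 = -4)
Q = -7/5 (Q = -3/5 + (1/5)*(-4) = -3/5 - 4/5 = -7/5 ≈ -1.4000)
-Q = -1*(-7/5) = 7/5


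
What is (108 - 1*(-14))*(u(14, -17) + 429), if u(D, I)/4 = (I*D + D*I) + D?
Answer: -173118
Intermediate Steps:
u(D, I) = 4*D + 8*D*I (u(D, I) = 4*((I*D + D*I) + D) = 4*((D*I + D*I) + D) = 4*(2*D*I + D) = 4*(D + 2*D*I) = 4*D + 8*D*I)
(108 - 1*(-14))*(u(14, -17) + 429) = (108 - 1*(-14))*(4*14*(1 + 2*(-17)) + 429) = (108 + 14)*(4*14*(1 - 34) + 429) = 122*(4*14*(-33) + 429) = 122*(-1848 + 429) = 122*(-1419) = -173118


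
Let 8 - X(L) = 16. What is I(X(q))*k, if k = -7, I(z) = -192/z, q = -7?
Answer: -168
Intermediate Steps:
X(L) = -8 (X(L) = 8 - 1*16 = 8 - 16 = -8)
I(X(q))*k = -192/(-8)*(-7) = -192*(-⅛)*(-7) = 24*(-7) = -168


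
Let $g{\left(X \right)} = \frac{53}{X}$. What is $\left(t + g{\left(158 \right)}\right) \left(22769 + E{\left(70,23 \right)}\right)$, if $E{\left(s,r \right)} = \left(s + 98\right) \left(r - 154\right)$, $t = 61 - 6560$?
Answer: $- \frac{781386429}{158} \approx -4.9455 \cdot 10^{6}$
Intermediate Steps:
$t = -6499$ ($t = 61 - 6560 = -6499$)
$E{\left(s,r \right)} = \left(-154 + r\right) \left(98 + s\right)$ ($E{\left(s,r \right)} = \left(98 + s\right) \left(-154 + r\right) = \left(-154 + r\right) \left(98 + s\right)$)
$\left(t + g{\left(158 \right)}\right) \left(22769 + E{\left(70,23 \right)}\right) = \left(-6499 + \frac{53}{158}\right) \left(22769 + \left(-15092 - 10780 + 98 \cdot 23 + 23 \cdot 70\right)\right) = \left(-6499 + 53 \cdot \frac{1}{158}\right) \left(22769 + \left(-15092 - 10780 + 2254 + 1610\right)\right) = \left(-6499 + \frac{53}{158}\right) \left(22769 - 22008\right) = \left(- \frac{1026789}{158}\right) 761 = - \frac{781386429}{158}$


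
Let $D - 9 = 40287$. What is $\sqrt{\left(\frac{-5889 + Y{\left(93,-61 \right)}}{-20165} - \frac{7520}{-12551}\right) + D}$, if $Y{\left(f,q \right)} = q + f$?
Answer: $\frac{3 \sqrt{286801968608954859445}}{253090915} \approx 200.74$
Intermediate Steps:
$D = 40296$ ($D = 9 + 40287 = 40296$)
$Y{\left(f,q \right)} = f + q$
$\sqrt{\left(\frac{-5889 + Y{\left(93,-61 \right)}}{-20165} - \frac{7520}{-12551}\right) + D} = \sqrt{\left(\frac{-5889 + \left(93 - 61\right)}{-20165} - \frac{7520}{-12551}\right) + 40296} = \sqrt{\left(\left(-5889 + 32\right) \left(- \frac{1}{20165}\right) - - \frac{7520}{12551}\right) + 40296} = \sqrt{\left(\left(-5857\right) \left(- \frac{1}{20165}\right) + \frac{7520}{12551}\right) + 40296} = \sqrt{\left(\frac{5857}{20165} + \frac{7520}{12551}\right) + 40296} = \sqrt{\frac{225152007}{253090915} + 40296} = \sqrt{\frac{10198776662847}{253090915}} = \frac{3 \sqrt{286801968608954859445}}{253090915}$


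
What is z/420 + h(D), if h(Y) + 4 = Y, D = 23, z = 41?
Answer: 8021/420 ≈ 19.098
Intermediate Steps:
h(Y) = -4 + Y
z/420 + h(D) = 41/420 + (-4 + 23) = 41*(1/420) + 19 = 41/420 + 19 = 8021/420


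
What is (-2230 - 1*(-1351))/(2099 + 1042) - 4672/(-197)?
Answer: 4833863/206259 ≈ 23.436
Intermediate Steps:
(-2230 - 1*(-1351))/(2099 + 1042) - 4672/(-197) = (-2230 + 1351)/3141 - 4672*(-1/197) = -879*1/3141 + 4672/197 = -293/1047 + 4672/197 = 4833863/206259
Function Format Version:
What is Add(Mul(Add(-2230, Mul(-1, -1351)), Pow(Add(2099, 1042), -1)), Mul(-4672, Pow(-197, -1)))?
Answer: Rational(4833863, 206259) ≈ 23.436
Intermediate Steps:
Add(Mul(Add(-2230, Mul(-1, -1351)), Pow(Add(2099, 1042), -1)), Mul(-4672, Pow(-197, -1))) = Add(Mul(Add(-2230, 1351), Pow(3141, -1)), Mul(-4672, Rational(-1, 197))) = Add(Mul(-879, Rational(1, 3141)), Rational(4672, 197)) = Add(Rational(-293, 1047), Rational(4672, 197)) = Rational(4833863, 206259)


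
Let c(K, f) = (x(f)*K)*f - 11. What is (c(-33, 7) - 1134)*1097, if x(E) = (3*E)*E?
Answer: -38506894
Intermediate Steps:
x(E) = 3*E²
c(K, f) = -11 + 3*K*f³ (c(K, f) = ((3*f²)*K)*f - 11 = (3*K*f²)*f - 11 = 3*K*f³ - 11 = -11 + 3*K*f³)
(c(-33, 7) - 1134)*1097 = ((-11 + 3*(-33)*7³) - 1134)*1097 = ((-11 + 3*(-33)*343) - 1134)*1097 = ((-11 - 33957) - 1134)*1097 = (-33968 - 1134)*1097 = -35102*1097 = -38506894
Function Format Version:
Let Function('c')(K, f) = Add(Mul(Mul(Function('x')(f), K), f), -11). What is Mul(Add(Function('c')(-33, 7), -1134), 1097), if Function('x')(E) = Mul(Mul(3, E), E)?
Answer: -38506894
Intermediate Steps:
Function('x')(E) = Mul(3, Pow(E, 2))
Function('c')(K, f) = Add(-11, Mul(3, K, Pow(f, 3))) (Function('c')(K, f) = Add(Mul(Mul(Mul(3, Pow(f, 2)), K), f), -11) = Add(Mul(Mul(3, K, Pow(f, 2)), f), -11) = Add(Mul(3, K, Pow(f, 3)), -11) = Add(-11, Mul(3, K, Pow(f, 3))))
Mul(Add(Function('c')(-33, 7), -1134), 1097) = Mul(Add(Add(-11, Mul(3, -33, Pow(7, 3))), -1134), 1097) = Mul(Add(Add(-11, Mul(3, -33, 343)), -1134), 1097) = Mul(Add(Add(-11, -33957), -1134), 1097) = Mul(Add(-33968, -1134), 1097) = Mul(-35102, 1097) = -38506894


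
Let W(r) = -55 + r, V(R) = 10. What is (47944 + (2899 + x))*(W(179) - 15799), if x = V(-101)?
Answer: -797120775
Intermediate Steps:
x = 10
(47944 + (2899 + x))*(W(179) - 15799) = (47944 + (2899 + 10))*((-55 + 179) - 15799) = (47944 + 2909)*(124 - 15799) = 50853*(-15675) = -797120775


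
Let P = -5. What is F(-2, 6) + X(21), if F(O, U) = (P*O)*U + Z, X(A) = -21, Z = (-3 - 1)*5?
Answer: 19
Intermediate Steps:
Z = -20 (Z = -4*5 = -20)
F(O, U) = -20 - 5*O*U (F(O, U) = (-5*O)*U - 20 = -5*O*U - 20 = -20 - 5*O*U)
F(-2, 6) + X(21) = (-20 - 5*(-2)*6) - 21 = (-20 + 60) - 21 = 40 - 21 = 19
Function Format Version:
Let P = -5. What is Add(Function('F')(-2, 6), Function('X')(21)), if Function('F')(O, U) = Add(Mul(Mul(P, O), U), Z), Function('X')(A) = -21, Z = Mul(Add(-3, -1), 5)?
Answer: 19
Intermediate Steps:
Z = -20 (Z = Mul(-4, 5) = -20)
Function('F')(O, U) = Add(-20, Mul(-5, O, U)) (Function('F')(O, U) = Add(Mul(Mul(-5, O), U), -20) = Add(Mul(-5, O, U), -20) = Add(-20, Mul(-5, O, U)))
Add(Function('F')(-2, 6), Function('X')(21)) = Add(Add(-20, Mul(-5, -2, 6)), -21) = Add(Add(-20, 60), -21) = Add(40, -21) = 19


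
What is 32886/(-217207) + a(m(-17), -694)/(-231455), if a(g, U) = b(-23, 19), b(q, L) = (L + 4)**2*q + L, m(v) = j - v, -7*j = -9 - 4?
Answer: -4972998494/50273646185 ≈ -0.098919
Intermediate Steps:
j = 13/7 (j = -(-9 - 4)/7 = -1/7*(-13) = 13/7 ≈ 1.8571)
m(v) = 13/7 - v
b(q, L) = L + q*(4 + L)**2 (b(q, L) = (4 + L)**2*q + L = q*(4 + L)**2 + L = L + q*(4 + L)**2)
a(g, U) = -12148 (a(g, U) = 19 - 23*(4 + 19)**2 = 19 - 23*23**2 = 19 - 23*529 = 19 - 12167 = -12148)
32886/(-217207) + a(m(-17), -694)/(-231455) = 32886/(-217207) - 12148/(-231455) = 32886*(-1/217207) - 12148*(-1/231455) = -32886/217207 + 12148/231455 = -4972998494/50273646185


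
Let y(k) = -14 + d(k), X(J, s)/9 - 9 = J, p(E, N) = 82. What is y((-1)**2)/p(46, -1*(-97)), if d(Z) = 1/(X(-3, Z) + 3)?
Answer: -797/4674 ≈ -0.17052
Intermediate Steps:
X(J, s) = 81 + 9*J
d(Z) = 1/57 (d(Z) = 1/((81 + 9*(-3)) + 3) = 1/((81 - 27) + 3) = 1/(54 + 3) = 1/57)
y(k) = -797/57 (y(k) = -14 + 1/57 = -797/57)
y((-1)**2)/p(46, -1*(-97)) = -797/57/82 = -797/57*1/82 = -797/4674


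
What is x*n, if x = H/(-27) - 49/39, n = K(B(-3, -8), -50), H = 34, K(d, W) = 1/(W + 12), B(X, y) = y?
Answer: 883/13338 ≈ 0.066202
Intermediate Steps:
K(d, W) = 1/(12 + W)
n = -1/38 (n = 1/(12 - 50) = 1/(-38) = -1/38 ≈ -0.026316)
x = -883/351 (x = 34/(-27) - 49/39 = 34*(-1/27) - 49*1/39 = -34/27 - 49/39 = -883/351 ≈ -2.5157)
x*n = -883/351*(-1/38) = 883/13338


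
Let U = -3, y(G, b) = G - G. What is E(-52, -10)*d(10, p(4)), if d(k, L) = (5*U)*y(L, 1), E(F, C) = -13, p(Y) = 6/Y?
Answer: 0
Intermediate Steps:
y(G, b) = 0
d(k, L) = 0 (d(k, L) = (5*(-3))*0 = -15*0 = 0)
E(-52, -10)*d(10, p(4)) = -13*0 = 0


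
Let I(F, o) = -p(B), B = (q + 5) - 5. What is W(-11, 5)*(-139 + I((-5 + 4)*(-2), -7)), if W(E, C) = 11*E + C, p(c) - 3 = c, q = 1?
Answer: 16588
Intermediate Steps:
B = 1 (B = (1 + 5) - 5 = 6 - 5 = 1)
p(c) = 3 + c
W(E, C) = C + 11*E
I(F, o) = -4 (I(F, o) = -(3 + 1) = -1*4 = -4)
W(-11, 5)*(-139 + I((-5 + 4)*(-2), -7)) = (5 + 11*(-11))*(-139 - 4) = (5 - 121)*(-143) = -116*(-143) = 16588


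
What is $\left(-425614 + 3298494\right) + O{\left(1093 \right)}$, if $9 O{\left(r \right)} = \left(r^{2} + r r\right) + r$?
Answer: $3138479$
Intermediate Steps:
$O{\left(r \right)} = \frac{r}{9} + \frac{2 r^{2}}{9}$ ($O{\left(r \right)} = \frac{\left(r^{2} + r r\right) + r}{9} = \frac{\left(r^{2} + r^{2}\right) + r}{9} = \frac{2 r^{2} + r}{9} = \frac{r + 2 r^{2}}{9} = \frac{r}{9} + \frac{2 r^{2}}{9}$)
$\left(-425614 + 3298494\right) + O{\left(1093 \right)} = \left(-425614 + 3298494\right) + \frac{1}{9} \cdot 1093 \left(1 + 2 \cdot 1093\right) = 2872880 + \frac{1}{9} \cdot 1093 \left(1 + 2186\right) = 2872880 + \frac{1}{9} \cdot 1093 \cdot 2187 = 2872880 + 265599 = 3138479$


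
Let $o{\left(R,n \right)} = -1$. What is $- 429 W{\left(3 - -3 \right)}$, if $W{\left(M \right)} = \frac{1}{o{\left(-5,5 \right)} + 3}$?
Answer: $- \frac{429}{2} \approx -214.5$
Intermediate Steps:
$W{\left(M \right)} = \frac{1}{2}$ ($W{\left(M \right)} = \frac{1}{-1 + 3} = \frac{1}{2}$)
$- 429 W{\left(3 - -3 \right)} = \left(-429\right) \frac{1}{2} = - \frac{429}{2}$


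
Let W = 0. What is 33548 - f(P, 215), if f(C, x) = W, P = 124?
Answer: 33548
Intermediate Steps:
f(C, x) = 0
33548 - f(P, 215) = 33548 - 1*0 = 33548 + 0 = 33548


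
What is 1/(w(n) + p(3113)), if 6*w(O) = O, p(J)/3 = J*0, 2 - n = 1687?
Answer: -6/1685 ≈ -0.0035608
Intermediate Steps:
n = -1685 (n = 2 - 1*1687 = 2 - 1687 = -1685)
p(J) = 0 (p(J) = 3*(J*0) = 3*0 = 0)
w(O) = O/6
1/(w(n) + p(3113)) = 1/((⅙)*(-1685) + 0) = 1/(-1685/6 + 0) = 1/(-1685/6) = -6/1685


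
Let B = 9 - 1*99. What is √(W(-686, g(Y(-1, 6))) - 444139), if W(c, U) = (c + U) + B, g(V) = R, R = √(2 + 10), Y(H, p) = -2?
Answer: √(-444915 + 2*√3) ≈ 667.02*I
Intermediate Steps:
R = 2*√3 (R = √12 = 2*√3 ≈ 3.4641)
B = -90 (B = 9 - 99 = -90)
g(V) = 2*√3
W(c, U) = -90 + U + c (W(c, U) = (c + U) - 90 = (U + c) - 90 = -90 + U + c)
√(W(-686, g(Y(-1, 6))) - 444139) = √((-90 + 2*√3 - 686) - 444139) = √((-776 + 2*√3) - 444139) = √(-444915 + 2*√3)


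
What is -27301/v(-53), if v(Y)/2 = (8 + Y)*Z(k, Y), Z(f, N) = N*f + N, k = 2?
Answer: -27301/14310 ≈ -1.9078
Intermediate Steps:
Z(f, N) = N + N*f
v(Y) = 6*Y*(8 + Y) (v(Y) = 2*((8 + Y)*(Y*(1 + 2))) = 2*((8 + Y)*(Y*3)) = 2*((8 + Y)*(3*Y)) = 2*(3*Y*(8 + Y)) = 6*Y*(8 + Y))
-27301/v(-53) = -27301*(-1/(318*(8 - 53))) = -27301/(6*(-53)*(-45)) = -27301/14310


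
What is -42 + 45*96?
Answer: 4278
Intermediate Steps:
-42 + 45*96 = -42 + 4320 = 4278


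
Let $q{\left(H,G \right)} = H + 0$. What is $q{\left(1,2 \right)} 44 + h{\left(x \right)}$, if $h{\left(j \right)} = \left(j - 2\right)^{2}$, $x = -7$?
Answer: $125$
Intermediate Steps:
$q{\left(H,G \right)} = H$
$h{\left(j \right)} = \left(-2 + j\right)^{2}$
$q{\left(1,2 \right)} 44 + h{\left(x \right)} = 1 \cdot 44 + \left(-2 - 7\right)^{2} = 44 + \left(-9\right)^{2} = 44 + 81 = 125$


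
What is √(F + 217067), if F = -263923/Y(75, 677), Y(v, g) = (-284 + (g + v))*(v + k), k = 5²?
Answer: √132060131801/780 ≈ 465.90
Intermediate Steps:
k = 25
Y(v, g) = (25 + v)*(-284 + g + v) (Y(v, g) = (-284 + (g + v))*(v + 25) = (-284 + g + v)*(25 + v) = (25 + v)*(-284 + g + v))
F = -263923/46800 (F = -263923/(-7100 + 75² - 259*75 + 25*677 + 677*75) = -263923/(-7100 + 5625 - 19425 + 16925 + 50775) = -263923/46800 ≈ -5.6394)
√(F + 217067) = √(-263923/46800 + 217067) = √(10158471677/46800) = √132060131801/780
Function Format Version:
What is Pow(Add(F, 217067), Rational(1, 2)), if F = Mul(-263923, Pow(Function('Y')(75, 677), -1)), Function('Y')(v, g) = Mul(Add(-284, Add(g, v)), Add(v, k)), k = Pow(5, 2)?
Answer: Mul(Rational(1, 780), Pow(132060131801, Rational(1, 2))) ≈ 465.90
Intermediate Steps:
k = 25
Function('Y')(v, g) = Mul(Add(25, v), Add(-284, g, v)) (Function('Y')(v, g) = Mul(Add(-284, Add(g, v)), Add(v, 25)) = Mul(Add(-284, g, v), Add(25, v)) = Mul(Add(25, v), Add(-284, g, v)))
F = Rational(-263923, 46800) (F = Mul(-263923, Pow(Add(-7100, Pow(75, 2), Mul(-259, 75), Mul(25, 677), Mul(677, 75)), -1)) = Mul(-263923, Pow(Add(-7100, 5625, -19425, 16925, 50775), -1)) = Mul(-263923, Pow(46800, -1)) = Mul(-263923, Rational(1, 46800)) = Rational(-263923, 46800) ≈ -5.6394)
Pow(Add(F, 217067), Rational(1, 2)) = Pow(Add(Rational(-263923, 46800), 217067), Rational(1, 2)) = Pow(Rational(10158471677, 46800), Rational(1, 2)) = Mul(Rational(1, 780), Pow(132060131801, Rational(1, 2)))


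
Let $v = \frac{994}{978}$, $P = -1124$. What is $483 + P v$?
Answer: $- \frac{322441}{489} \approx -659.39$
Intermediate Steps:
$v = \frac{497}{489}$ ($v = 994 \cdot \frac{1}{978} = \frac{497}{489} \approx 1.0164$)
$483 + P v = 483 - \frac{558628}{489} = - \frac{322441}{489}$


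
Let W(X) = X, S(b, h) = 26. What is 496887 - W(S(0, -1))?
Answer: 496861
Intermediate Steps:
496887 - W(S(0, -1)) = 496887 - 1*26 = 496887 - 26 = 496861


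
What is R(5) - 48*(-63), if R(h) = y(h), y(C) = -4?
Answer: 3020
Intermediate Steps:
R(h) = -4
R(5) - 48*(-63) = -4 - 48*(-63) = -4 + 3024 = 3020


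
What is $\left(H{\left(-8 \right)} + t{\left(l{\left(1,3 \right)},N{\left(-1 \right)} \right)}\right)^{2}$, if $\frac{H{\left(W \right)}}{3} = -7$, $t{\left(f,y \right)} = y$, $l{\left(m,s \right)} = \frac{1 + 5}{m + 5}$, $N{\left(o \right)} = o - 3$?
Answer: $625$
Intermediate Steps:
$N{\left(o \right)} = -3 + o$
$l{\left(m,s \right)} = \frac{6}{5 + m}$
$H{\left(W \right)} = -21$ ($H{\left(W \right)} = 3 \left(-7\right) = -21$)
$\left(H{\left(-8 \right)} + t{\left(l{\left(1,3 \right)},N{\left(-1 \right)} \right)}\right)^{2} = \left(-21 - 4\right)^{2} = \left(-25\right)^{2} = 625$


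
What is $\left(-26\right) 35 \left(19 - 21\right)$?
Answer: $1820$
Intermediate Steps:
$\left(-26\right) 35 \left(19 - 21\right) = \left(-910\right) \left(-2\right) = 1820$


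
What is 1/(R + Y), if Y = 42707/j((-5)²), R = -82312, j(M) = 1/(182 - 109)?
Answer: 1/3035299 ≈ 3.2946e-7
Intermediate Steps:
j(M) = 1/73
Y = 3117611 (Y = 42707/(1/73) = 42707*73 = 3117611)
1/(R + Y) = 1/(-82312 + 3117611) = 1/3035299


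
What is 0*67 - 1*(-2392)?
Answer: 2392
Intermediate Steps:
0*67 - 1*(-2392) = 0 + 2392 = 2392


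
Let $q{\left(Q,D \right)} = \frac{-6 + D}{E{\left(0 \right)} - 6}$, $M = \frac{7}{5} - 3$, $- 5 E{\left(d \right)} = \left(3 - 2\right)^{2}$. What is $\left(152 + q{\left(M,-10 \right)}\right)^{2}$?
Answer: $\frac{22963264}{961} \approx 23895.0$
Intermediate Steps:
$E{\left(d \right)} = - \frac{1}{5}$ ($E{\left(d \right)} = - \frac{\left(3 - 2\right)^{2}}{5} = - \frac{1^{2}}{5} = \left(- \frac{1}{5}\right) 1 = - \frac{1}{5}$)
$M = - \frac{8}{5}$ ($M = 7 \cdot \frac{1}{5} - 3 = \frac{7}{5} - 3 = - \frac{8}{5} \approx -1.6$)
$q{\left(Q,D \right)} = \frac{30}{31} - \frac{5 D}{31}$ ($q{\left(Q,D \right)} = \frac{-6 + D}{- \frac{1}{5} - 6} = \frac{-6 + D}{- \frac{31}{5}} = \left(-6 + D\right) \left(- \frac{5}{31}\right) = \frac{30}{31} - \frac{5 D}{31}$)
$\left(152 + q{\left(M,-10 \right)}\right)^{2} = \left(152 + \left(\frac{30}{31} - - \frac{50}{31}\right)\right)^{2} = \left(152 + \left(\frac{30}{31} + \frac{50}{31}\right)\right)^{2} = \left(152 + \frac{80}{31}\right)^{2} = \left(\frac{4792}{31}\right)^{2} = \frac{22963264}{961}$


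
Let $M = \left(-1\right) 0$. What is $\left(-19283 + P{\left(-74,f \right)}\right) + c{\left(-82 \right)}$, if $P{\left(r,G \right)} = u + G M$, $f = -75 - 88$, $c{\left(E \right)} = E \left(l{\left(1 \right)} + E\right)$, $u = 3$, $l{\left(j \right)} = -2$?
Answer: $-12392$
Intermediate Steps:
$M = 0$
$c{\left(E \right)} = E \left(-2 + E\right)$
$f = -163$
$P{\left(r,G \right)} = 3$ ($P{\left(r,G \right)} = 3 + G 0 = 3 + 0 = 3$)
$\left(-19283 + P{\left(-74,f \right)}\right) + c{\left(-82 \right)} = \left(-19283 + 3\right) - 82 \left(-2 - 82\right) = -19280 - -6888 = -19280 + 6888 = -12392$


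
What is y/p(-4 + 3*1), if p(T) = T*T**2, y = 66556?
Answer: -66556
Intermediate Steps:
p(T) = T**3
y/p(-4 + 3*1) = 66556/((-4 + 3*1)**3) = 66556/((-4 + 3)**3) = 66556/((-1)**3) = 66556/(-1) = 66556*(-1) = -66556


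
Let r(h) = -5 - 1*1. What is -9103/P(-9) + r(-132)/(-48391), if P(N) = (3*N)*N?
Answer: -440501815/11759013 ≈ -37.461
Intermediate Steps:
r(h) = -6 (r(h) = -5 - 1 = -6)
P(N) = 3*N²
-9103/P(-9) + r(-132)/(-48391) = -9103/(3*(-9)²) - 6/(-48391) = -9103/(3*81) - 6*(-1/48391) = -9103/243 + 6/48391 = -440501815/11759013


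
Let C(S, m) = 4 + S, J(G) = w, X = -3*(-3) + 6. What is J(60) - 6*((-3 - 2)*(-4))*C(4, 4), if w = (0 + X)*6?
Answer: -870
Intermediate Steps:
X = 15 (X = 9 + 6 = 15)
w = 90 (w = (0 + 15)*6 = 15*6 = 90)
J(G) = 90
J(60) - 6*((-3 - 2)*(-4))*C(4, 4) = 90 - 6*((-3 - 2)*(-4))*(4 + 4) = 90 - 6*(-5*(-4))*8 = 90 - 6*20*8 = 90 - 120*8 = 90 - 1*960 = 90 - 960 = -870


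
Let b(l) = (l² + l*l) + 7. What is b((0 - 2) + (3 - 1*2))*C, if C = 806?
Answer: 7254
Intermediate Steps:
b(l) = 7 + 2*l² (b(l) = (l² + l²) + 7 = 2*l² + 7 = 7 + 2*l²)
b((0 - 2) + (3 - 1*2))*C = (7 + 2*((0 - 2) + (3 - 1*2))²)*806 = (7 + 2*(-2 + (3 - 2))²)*806 = (7 + 2*(-2 + 1)²)*806 = (7 + 2*(-1)²)*806 = (7 + 2*1)*806 = (7 + 2)*806 = 9*806 = 7254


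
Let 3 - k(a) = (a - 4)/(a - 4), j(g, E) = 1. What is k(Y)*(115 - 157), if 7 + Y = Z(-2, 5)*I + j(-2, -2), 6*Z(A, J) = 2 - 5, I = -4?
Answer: -84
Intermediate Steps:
Z(A, J) = -1/2 (Z(A, J) = (2 - 5)/6 = (1/6)*(-3) = -1/2)
Y = -4 (Y = -7 + (-1/2*(-4) + 1) = -7 + (2 + 1) = -7 + 3 = -4)
k(a) = 2 (k(a) = 3 - (a - 4)/(a - 4) = 3 - (-4 + a)/(-4 + a) = 3 - 1*1 = 3 - 1 = 2)
k(Y)*(115 - 157) = 2*(115 - 157) = 2*(-42) = -84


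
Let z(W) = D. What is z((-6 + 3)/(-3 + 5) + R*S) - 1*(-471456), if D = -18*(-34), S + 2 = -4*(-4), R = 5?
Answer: 472068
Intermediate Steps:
S = 14 (S = -2 - 4*(-4) = -2 + 16 = 14)
D = 612
z(W) = 612
z((-6 + 3)/(-3 + 5) + R*S) - 1*(-471456) = 612 - 1*(-471456) = 612 + 471456 = 472068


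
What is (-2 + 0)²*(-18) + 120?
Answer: 48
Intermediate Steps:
(-2 + 0)²*(-18) + 120 = (-2)²*(-18) + 120 = 4*(-18) + 120 = -72 + 120 = 48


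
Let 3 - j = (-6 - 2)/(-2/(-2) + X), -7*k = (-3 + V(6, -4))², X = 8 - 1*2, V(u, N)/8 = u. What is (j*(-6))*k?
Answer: 352350/49 ≈ 7190.8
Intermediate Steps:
V(u, N) = 8*u
X = 6 (X = 8 - 2 = 6)
k = -2025/7 (k = -(-3 + 8*6)²/7 = -(-3 + 48)²/7 = -⅐*45² = -⅐*2025 = -2025/7 ≈ -289.29)
j = 29/7 (j = 3 - (-6 - 2)/(-2/(-2) + 6) = 3 - (-8)/(-2*(-½) + 6) = 3 - (-8)/(1 + 6) = 3 - (-8)/7 = 3 - 1*(-8/7) = 3 + 8/7 = 29/7 ≈ 4.1429)
(j*(-6))*k = ((29/7)*(-6))*(-2025/7) = -174/7*(-2025/7) = 352350/49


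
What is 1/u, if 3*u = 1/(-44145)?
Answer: -132435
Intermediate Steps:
u = -1/132435 (u = (⅓)/(-44145) = (⅓)*(-1/44145) = -1/132435 ≈ -7.5509e-6)
1/u = 1/(-1/132435) = -132435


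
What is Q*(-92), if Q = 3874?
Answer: -356408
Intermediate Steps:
Q*(-92) = 3874*(-92) = -356408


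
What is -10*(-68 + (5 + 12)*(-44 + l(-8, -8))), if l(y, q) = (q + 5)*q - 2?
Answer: 4420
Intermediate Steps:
l(y, q) = -2 + q*(5 + q) (l(y, q) = (5 + q)*q - 2 = q*(5 + q) - 2 = -2 + q*(5 + q))
-10*(-68 + (5 + 12)*(-44 + l(-8, -8))) = -10*(-68 + (5 + 12)*(-44 + (-2 + (-8)² + 5*(-8)))) = -10*(-68 + 17*(-44 + (-2 + 64 - 40))) = -10*(-68 + 17*(-44 + 22)) = -10*(-68 + 17*(-22)) = -10*(-68 - 374) = -10*(-442) = 4420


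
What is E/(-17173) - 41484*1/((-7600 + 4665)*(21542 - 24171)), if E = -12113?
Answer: 92752896263/132508842895 ≈ 0.69998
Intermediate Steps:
E/(-17173) - 41484*1/((-7600 + 4665)*(21542 - 24171)) = -12113/(-17173) - 41484*1/((-7600 + 4665)*(21542 - 24171)) = -12113*(-1/17173) - 41484/((-2629*(-2935))) = 12113/17173 - 41484/7716115 = 92752896263/132508842895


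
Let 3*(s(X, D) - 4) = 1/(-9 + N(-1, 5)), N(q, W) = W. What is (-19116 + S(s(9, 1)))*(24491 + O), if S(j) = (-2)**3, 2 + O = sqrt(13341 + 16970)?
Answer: -468327636 - 19124*sqrt(30311) ≈ -4.7166e+8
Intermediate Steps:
O = -2 + sqrt(30311) (O = -2 + sqrt(13341 + 16970) = -2 + sqrt(30311) ≈ 172.10)
s(X, D) = 47/12 (s(X, D) = 4 + 1/(3*(-9 + 5)) = 4 + (1/3)/(-4) = 4 + (1/3)*(-1/4) = 4 - 1/12 = 47/12)
S(j) = -8
(-19116 + S(s(9, 1)))*(24491 + O) = (-19116 - 8)*(24491 + (-2 + sqrt(30311))) = -19124*(24489 + sqrt(30311)) = -468327636 - 19124*sqrt(30311)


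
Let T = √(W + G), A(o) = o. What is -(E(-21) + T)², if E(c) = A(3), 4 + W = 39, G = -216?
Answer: 172 - 6*I*√181 ≈ 172.0 - 80.722*I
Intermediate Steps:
W = 35 (W = -4 + 39 = 35)
E(c) = 3
T = I*√181 (T = √(35 - 216) = √(-181) = I*√181 ≈ 13.454*I)
-(E(-21) + T)² = -(3 + I*√181)²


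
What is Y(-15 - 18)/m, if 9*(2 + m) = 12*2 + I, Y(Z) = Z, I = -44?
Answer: 297/38 ≈ 7.8158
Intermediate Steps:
m = -38/9 (m = -2 + (12*2 - 44)/9 = -2 + (24 - 44)/9 = -2 + (⅑)*(-20) = -2 - 20/9 = -38/9 ≈ -4.2222)
Y(-15 - 18)/m = (-15 - 18)/(-38/9) = -33*(-9/38) = 297/38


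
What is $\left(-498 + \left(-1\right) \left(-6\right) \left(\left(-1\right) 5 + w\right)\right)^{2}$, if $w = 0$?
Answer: $278784$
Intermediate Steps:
$\left(-498 + \left(-1\right) \left(-6\right) \left(\left(-1\right) 5 + w\right)\right)^{2} = \left(-498 + \left(-1\right) \left(-6\right) \left(\left(-1\right) 5 + 0\right)\right)^{2} = \left(-498 + 6 \left(-5 + 0\right)\right)^{2} = \left(-498 + 6 \left(-5\right)\right)^{2} = \left(-498 - 30\right)^{2} = \left(-528\right)^{2} = 278784$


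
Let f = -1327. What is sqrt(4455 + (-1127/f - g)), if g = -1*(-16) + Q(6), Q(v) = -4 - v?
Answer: 5*sqrt(313434746)/1327 ≈ 66.707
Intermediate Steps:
g = 6 (g = -1*(-16) + (-4 - 1*6) = 16 + (-4 - 6) = 16 - 10 = 6)
sqrt(4455 + (-1127/f - g)) = sqrt(4455 + (-1127/(-1327) - 1*6)) = sqrt(4455 + (-1127*(-1/1327) - 6)) = sqrt(4455 + (1127/1327 - 6)) = sqrt(4455 - 6835/1327) = sqrt(5904950/1327) = 5*sqrt(313434746)/1327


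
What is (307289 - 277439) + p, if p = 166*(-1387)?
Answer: -200392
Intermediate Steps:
p = -230242
(307289 - 277439) + p = (307289 - 277439) - 230242 = 29850 - 230242 = -200392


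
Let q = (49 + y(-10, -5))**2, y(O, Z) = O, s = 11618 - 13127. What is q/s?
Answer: -507/503 ≈ -1.0080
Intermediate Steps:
s = -1509
q = 1521 (q = (49 - 10)**2 = 39**2 = 1521)
q/s = 1521/(-1509) = 1521*(-1/1509) = -507/503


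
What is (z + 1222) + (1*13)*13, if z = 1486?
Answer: 2877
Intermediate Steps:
(z + 1222) + (1*13)*13 = (1486 + 1222) + (1*13)*13 = 2708 + 13*13 = 2708 + 169 = 2877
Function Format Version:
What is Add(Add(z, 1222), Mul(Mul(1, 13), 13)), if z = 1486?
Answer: 2877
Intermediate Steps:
Add(Add(z, 1222), Mul(Mul(1, 13), 13)) = Add(Add(1486, 1222), Mul(Mul(1, 13), 13)) = Add(2708, Mul(13, 13)) = Add(2708, 169) = 2877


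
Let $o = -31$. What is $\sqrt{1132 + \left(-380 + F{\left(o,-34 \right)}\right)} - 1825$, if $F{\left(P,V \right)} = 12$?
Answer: $-1825 + 2 \sqrt{191} \approx -1797.4$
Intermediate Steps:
$\sqrt{1132 + \left(-380 + F{\left(o,-34 \right)}\right)} - 1825 = \sqrt{1132 + \left(-380 + 12\right)} - 1825 = \sqrt{1132 - 368} - 1825 = \sqrt{764} - 1825 = 2 \sqrt{191} - 1825 = -1825 + 2 \sqrt{191}$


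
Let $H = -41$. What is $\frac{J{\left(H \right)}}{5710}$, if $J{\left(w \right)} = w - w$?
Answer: $0$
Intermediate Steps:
$J{\left(w \right)} = 0$
$\frac{J{\left(H \right)}}{5710} = \frac{0}{5710} = 0 \cdot \frac{1}{5710} = 0$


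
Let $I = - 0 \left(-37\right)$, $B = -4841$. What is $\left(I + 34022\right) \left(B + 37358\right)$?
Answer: $1106293374$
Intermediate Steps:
$I = 0$ ($I = \left(-1\right) 0 = 0$)
$\left(I + 34022\right) \left(B + 37358\right) = \left(0 + 34022\right) \left(-4841 + 37358\right) = 34022 \cdot 32517 = 1106293374$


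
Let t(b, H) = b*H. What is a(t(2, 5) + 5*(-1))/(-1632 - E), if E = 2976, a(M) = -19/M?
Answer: 19/23040 ≈ 0.00082465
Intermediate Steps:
t(b, H) = H*b
a(t(2, 5) + 5*(-1))/(-1632 - E) = (-19/(5*2 + 5*(-1)))/(-1632 - 1*2976) = (-19/(10 - 5))/(-1632 - 2976) = -19/5/(-4608) = -19*1/5*(-1/4608) = -19/5*(-1/4608) = 19/23040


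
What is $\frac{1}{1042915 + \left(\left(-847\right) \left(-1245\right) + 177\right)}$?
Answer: $\frac{1}{2097607} \approx 4.7673 \cdot 10^{-7}$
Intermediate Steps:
$\frac{1}{1042915 + \left(\left(-847\right) \left(-1245\right) + 177\right)} = \frac{1}{1042915 + \left(1054515 + 177\right)} = \frac{1}{1042915 + 1054692} = \frac{1}{2097607}$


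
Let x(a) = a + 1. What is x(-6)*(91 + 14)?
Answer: -525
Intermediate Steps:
x(a) = 1 + a
x(-6)*(91 + 14) = (1 - 6)*(91 + 14) = -5*105 = -525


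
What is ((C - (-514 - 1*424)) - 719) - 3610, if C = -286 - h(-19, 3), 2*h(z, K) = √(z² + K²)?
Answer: -3677 - √370/2 ≈ -3686.6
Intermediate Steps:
h(z, K) = √(K² + z²)/2 (h(z, K) = √(z² + K²)/2 = √(K² + z²)/2)
C = -286 - √370/2 (C = -286 - √(3² + (-19)²)/2 = -286 - √(9 + 361)/2 = -286 - √370/2 ≈ -295.62)
((C - (-514 - 1*424)) - 719) - 3610 = (((-286 - √370/2) - (-514 - 1*424)) - 719) - 3610 = (((-286 - √370/2) - (-514 - 424)) - 719) - 3610 = (((-286 - √370/2) - 1*(-938)) - 719) - 3610 = (((-286 - √370/2) + 938) - 719) - 3610 = ((652 - √370/2) - 719) - 3610 = (-67 - √370/2) - 3610 = -3677 - √370/2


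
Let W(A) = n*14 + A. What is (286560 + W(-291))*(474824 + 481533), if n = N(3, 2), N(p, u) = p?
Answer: 273815529027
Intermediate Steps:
n = 3
W(A) = 42 + A (W(A) = 3*14 + A = 42 + A)
(286560 + W(-291))*(474824 + 481533) = (286560 + (42 - 291))*(474824 + 481533) = (286560 - 249)*956357 = 286311*956357 = 273815529027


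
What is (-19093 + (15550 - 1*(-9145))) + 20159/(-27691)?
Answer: 155104823/27691 ≈ 5601.3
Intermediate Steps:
(-19093 + (15550 - 1*(-9145))) + 20159/(-27691) = (-19093 + (15550 + 9145)) + 20159*(-1/27691) = (-19093 + 24695) - 20159/27691 = 5602 - 20159/27691 = 155104823/27691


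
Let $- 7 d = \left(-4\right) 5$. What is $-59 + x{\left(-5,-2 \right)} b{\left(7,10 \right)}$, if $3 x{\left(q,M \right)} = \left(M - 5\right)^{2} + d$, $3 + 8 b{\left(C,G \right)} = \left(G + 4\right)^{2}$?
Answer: $\frac{20049}{56} \approx 358.02$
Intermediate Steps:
$b{\left(C,G \right)} = - \frac{3}{8} + \frac{\left(4 + G\right)^{2}}{8}$ ($b{\left(C,G \right)} = - \frac{3}{8} + \frac{\left(G + 4\right)^{2}}{8} = - \frac{3}{8} + \frac{\left(4 + G\right)^{2}}{8}$)
$d = \frac{20}{7}$ ($d = - \frac{\left(-4\right) 5}{7} = \left(- \frac{1}{7}\right) \left(-20\right) = \frac{20}{7} \approx 2.8571$)
$x{\left(q,M \right)} = \frac{20}{21} + \frac{\left(-5 + M\right)^{2}}{3}$ ($x{\left(q,M \right)} = \frac{\left(M - 5\right)^{2} + \frac{20}{7}}{3} = \frac{\left(-5 + M\right)^{2} + \frac{20}{7}}{3} = \frac{\frac{20}{7} + \left(-5 + M\right)^{2}}{3} = \frac{20}{21} + \frac{\left(-5 + M\right)^{2}}{3}$)
$-59 + x{\left(-5,-2 \right)} b{\left(7,10 \right)} = -59 + \left(\frac{20}{21} + \frac{\left(-5 - 2\right)^{2}}{3}\right) \left(- \frac{3}{8} + \frac{\left(4 + 10\right)^{2}}{8}\right) = -59 + \left(\frac{20}{21} + \frac{\left(-7\right)^{2}}{3}\right) \left(- \frac{3}{8} + \frac{14^{2}}{8}\right) = -59 + \left(\frac{20}{21} + \frac{1}{3} \cdot 49\right) \left(- \frac{3}{8} + \frac{1}{8} \cdot 196\right) = -59 + \left(\frac{20}{21} + \frac{49}{3}\right) \left(- \frac{3}{8} + \frac{49}{2}\right) = -59 + \frac{121}{7} \cdot \frac{193}{8} = -59 + \frac{23353}{56} = \frac{20049}{56}$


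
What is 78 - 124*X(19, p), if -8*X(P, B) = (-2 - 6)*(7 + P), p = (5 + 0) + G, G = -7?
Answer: -3146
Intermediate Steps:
p = -2 (p = (5 + 0) - 7 = 5 - 7 = -2)
X(P, B) = 7 + P (X(P, B) = -(-2 - 6)*(7 + P)/8 = -(-1)*(7 + P) = -(-56 - 8*P)/8 = 7 + P)
78 - 124*X(19, p) = 78 - 124*(7 + 19) = 78 - 124*26 = 78 - 3224 = -3146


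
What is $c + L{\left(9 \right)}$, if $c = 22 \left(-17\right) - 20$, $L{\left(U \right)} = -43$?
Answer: $-437$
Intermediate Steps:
$c = -394$ ($c = -374 - 20 = -394$)
$c + L{\left(9 \right)} = -394 - 43 = -437$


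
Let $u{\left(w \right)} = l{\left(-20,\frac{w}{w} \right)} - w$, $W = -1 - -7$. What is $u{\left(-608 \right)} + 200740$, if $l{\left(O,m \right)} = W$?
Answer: $201354$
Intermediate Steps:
$W = 6$ ($W = -1 + 7 = 6$)
$l{\left(O,m \right)} = 6$
$u{\left(w \right)} = 6 - w$
$u{\left(-608 \right)} + 200740 = \left(6 - -608\right) + 200740 = \left(6 + 608\right) + 200740 = 614 + 200740 = 201354$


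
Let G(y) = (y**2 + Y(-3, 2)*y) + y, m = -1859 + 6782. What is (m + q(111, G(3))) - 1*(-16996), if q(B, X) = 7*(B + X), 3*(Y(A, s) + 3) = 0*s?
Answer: 22717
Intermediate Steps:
m = 4923
Y(A, s) = -3 (Y(A, s) = -3 + (0*s)/3 = -3 + (1/3)*0 = -3 + 0 = -3)
G(y) = y**2 - 2*y (G(y) = (y**2 - 3*y) + y = y**2 - 2*y)
q(B, X) = 7*B + 7*X
(m + q(111, G(3))) - 1*(-16996) = (4923 + (7*111 + 7*(3*(-2 + 3)))) - 1*(-16996) = (4923 + (777 + 7*(3*1))) + 16996 = (4923 + (777 + 7*3)) + 16996 = (4923 + (777 + 21)) + 16996 = (4923 + 798) + 16996 = 5721 + 16996 = 22717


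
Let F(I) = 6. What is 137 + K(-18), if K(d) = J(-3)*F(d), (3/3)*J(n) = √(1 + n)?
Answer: 137 + 6*I*√2 ≈ 137.0 + 8.4853*I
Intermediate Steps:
J(n) = √(1 + n)
K(d) = 6*I*√2 (K(d) = √(1 - 3)*6 = √(-2)*6 = (I*√2)*6 = 6*I*√2)
137 + K(-18) = 137 + 6*I*√2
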